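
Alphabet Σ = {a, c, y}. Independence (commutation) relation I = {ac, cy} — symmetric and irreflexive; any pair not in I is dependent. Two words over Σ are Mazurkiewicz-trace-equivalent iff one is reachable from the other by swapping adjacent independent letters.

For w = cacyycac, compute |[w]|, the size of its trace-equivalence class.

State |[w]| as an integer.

0(c) covers ∅
1(a) covers ∅
2(c) covers 0:c
3(y) covers 1:a
4(y) covers 3:y
5(c) covers 2:c
6(a) covers 4:y
7(c) covers 5:c
floor of heap: 0:c, 1:a
completions by unplaced set U, small U first (add the entries for U minus each lowest piece of U):
  |U|=1: {6}:1  {7}:1
  |U|=2: {4,6}:1  {5,7}:1  {6,7}:2
  |U|=3: {2,5,7}:1  {3,4,6}:1  {4,6,7}:3  {5,6,7}:3
  |U|=4: {0,2,5,7}:1  {1,3,4,6}:1  {2,5,6,7}:4  {3,4,6,7}:4  {4,5,6,7}:6
  |U|=5: {0,2,5,6,7}:5  {1,3,4,6,7}:5  {2,4,5,6,7}:10  {3,4,5,6,7}:10
  |U|=6: {0,2,4,5,6,7}:15  {1,3,4,5,6,7}:15  {2,3,4,5,6,7}:20
  start at 0(c): 35
  start at 1(a): 35
sum over floor = 70

70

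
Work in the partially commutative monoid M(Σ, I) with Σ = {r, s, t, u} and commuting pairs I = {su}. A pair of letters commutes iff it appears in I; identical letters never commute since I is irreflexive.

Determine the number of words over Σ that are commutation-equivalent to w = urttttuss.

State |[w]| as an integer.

drop 0:u onto floor
drop 1:r onto {0:u}
drop 2:t onto {1:r}
drop 3:t onto {2:t}
drop 4:t onto {3:t}
drop 5:t onto {4:t}
drop 6:u onto {5:t}
drop 7:s onto {5:t}
drop 8:s onto {7:s}
ground layer = {0:u}
drop-orders for the pieces not yet dropped (sum over which currently-grounded one goes next):
  1 to go: {6} 1  {8} 1
  2 to go: {6,8} 2  {7,8} 1
  3 to go: {6,7,8} 3
  4 to go: {5,6,7,8} 3
  5 to go: {4,5,6,7,8} 3
  6 to go: {3,4,5,6,7,8} 3
  7 to go: {2,3,4,5,6,7,8} 3
  if 0:u drops first: 3 orders

3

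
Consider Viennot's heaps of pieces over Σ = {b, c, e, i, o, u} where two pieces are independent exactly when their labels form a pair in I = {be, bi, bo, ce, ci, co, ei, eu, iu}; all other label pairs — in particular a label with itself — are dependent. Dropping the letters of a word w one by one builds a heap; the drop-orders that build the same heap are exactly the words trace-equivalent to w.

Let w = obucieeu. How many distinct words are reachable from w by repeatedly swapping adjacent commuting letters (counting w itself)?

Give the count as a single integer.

0(o) covers ∅
1(b) covers ∅
2(u) covers 0:o, 1:b
3(c) covers 2:u
4(i) covers 0:o
5(e) covers 0:o
6(e) covers 5:e
7(u) covers 3:c
floor of heap: 0:o, 1:b
completions by unplaced set U, small U first (add the entries for U minus each lowest piece of U):
  |U|=1: {4}:1  {6}:1  {7}:1
  |U|=2: {3,7}:1  {4,6}:2  {4,7}:2  {5,6}:1  {6,7}:2
  |U|=3: {2,3,7}:1  {3,4,7}:3  {3,6,7}:3  {4,5,6}:3  {4,6,7}:6  {5,6,7}:3
  |U|=4: {1,2,3,7}:1  {2,3,4,7}:4  {2,3,6,7}:4  {3,4,6,7}:12  {3,5,6,7}:6  {4,5,6,7}:12
  |U|=5: {1,2,3,4,7}:5  {1,2,3,6,7}:5  {2,3,4,6,7}:20  {2,3,5,6,7}:10  {3,4,5,6,7}:30
  |U|=6: {1,2,3,4,6,7}:30  {1,2,3,5,6,7}:15  {2,3,4,5,6,7}:60
  start at 0(o): 105
  start at 1(b): 60
sum over floor = 165

165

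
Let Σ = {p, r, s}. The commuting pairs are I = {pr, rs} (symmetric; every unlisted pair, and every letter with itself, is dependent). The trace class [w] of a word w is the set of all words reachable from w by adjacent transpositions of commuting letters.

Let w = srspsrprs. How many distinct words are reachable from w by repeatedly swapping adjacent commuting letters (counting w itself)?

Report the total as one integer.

drop 0:s onto floor
drop 1:r onto floor
drop 2:s onto {0:s}
drop 3:p onto {2:s}
drop 4:s onto {3:p}
drop 5:r onto {1:r}
drop 6:p onto {4:s}
drop 7:r onto {5:r}
drop 8:s onto {6:p}
ground layer = {0:s, 1:r}
drop-orders for the pieces not yet dropped (sum over which currently-grounded one goes next):
  1 to go: {7} 1  {8} 1
  2 to go: {5,7} 1  {6,8} 1  {7,8} 2
  3 to go: {1,5,7} 1  {4,6,8} 1  {5,7,8} 3  {6,7,8} 3
  4 to go: {1,5,7,8} 4  {3,4,6,8} 1  {4,6,7,8} 4  {5,6,7,8} 6
  5 to go: {1,5,6,7,8} 10  {2,3,4,6,8} 1  {3,4,6,7,8} 5  {4,5,6,7,8} 10
  6 to go: {0,2,3,4,6,8} 1  {1,4,5,6,7,8} 20  {2,3,4,6,7,8} 6  {3,4,5,6,7,8} 15
  7 to go: {0,2,3,4,6,7,8} 7  {1,3,4,5,6,7,8} 35  {2,3,4,5,6,7,8} 21
  if 0:s drops first: 56 orders
  if 1:r drops first: 28 orders
heap linearizations: 84

84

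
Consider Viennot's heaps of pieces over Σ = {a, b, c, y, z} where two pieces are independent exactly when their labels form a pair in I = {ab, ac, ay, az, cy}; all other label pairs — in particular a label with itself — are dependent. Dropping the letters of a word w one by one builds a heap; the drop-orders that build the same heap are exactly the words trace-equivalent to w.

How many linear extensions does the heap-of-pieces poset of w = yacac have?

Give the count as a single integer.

30

0(y) covers ∅
1(a) covers ∅
2(c) covers ∅
3(a) covers 1:a
4(c) covers 2:c
floor of heap: 0:y, 1:a, 2:c
completions by unplaced set U, small U first (add the entries for U minus each lowest piece of U):
  |U|=1: {0}:1  {3}:1  {4}:1
  |U|=2: {0,3}:2  {0,4}:2  {1,3}:1  {2,4}:1  {3,4}:2
  |U|=3: {0,1,3}:3  {0,2,4}:3  {0,3,4}:6  {1,3,4}:3  {2,3,4}:3
  start at 0(y): 6
  start at 1(a): 12
  start at 2(c): 12
sum over floor = 30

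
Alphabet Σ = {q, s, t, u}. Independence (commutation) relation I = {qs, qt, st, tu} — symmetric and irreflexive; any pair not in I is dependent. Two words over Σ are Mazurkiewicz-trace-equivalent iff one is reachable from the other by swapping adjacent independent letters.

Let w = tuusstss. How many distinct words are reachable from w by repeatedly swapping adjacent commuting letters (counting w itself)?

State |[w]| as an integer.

28

drop 0:t onto floor
drop 1:u onto floor
drop 2:u onto {1:u}
drop 3:s onto {2:u}
drop 4:s onto {3:s}
drop 5:t onto {0:t}
drop 6:s onto {4:s}
drop 7:s onto {6:s}
ground layer = {0:t, 1:u}
drop-orders for the pieces not yet dropped (sum over which currently-grounded one goes next):
  1 to go: {5} 1  {7} 1
  2 to go: {0,5} 1  {5,7} 2  {6,7} 1
  3 to go: {0,5,7} 3  {4,6,7} 1  {5,6,7} 3
  4 to go: {0,5,6,7} 6  {3,4,6,7} 1  {4,5,6,7} 4
  5 to go: {0,4,5,6,7} 10  {2,3,4,6,7} 1  {3,4,5,6,7} 5
  6 to go: {0,3,4,5,6,7} 15  {1,2,3,4,6,7} 1  {2,3,4,5,6,7} 6
  if 0:t drops first: 7 orders
  if 1:u drops first: 21 orders
heap linearizations: 28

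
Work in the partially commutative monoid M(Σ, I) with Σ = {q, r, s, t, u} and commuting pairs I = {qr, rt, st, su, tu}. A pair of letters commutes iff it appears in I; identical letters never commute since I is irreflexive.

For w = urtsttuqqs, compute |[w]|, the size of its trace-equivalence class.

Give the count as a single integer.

drop 0:u onto floor
drop 1:r onto {0:u}
drop 2:t onto floor
drop 3:s onto {1:r}
drop 4:t onto {2:t}
drop 5:t onto {4:t}
drop 6:u onto {1:r}
drop 7:q onto {3:s, 5:t, 6:u}
drop 8:q onto {7:q}
drop 9:s onto {8:q}
ground layer = {0:u, 2:t}
drop-orders for the pieces not yet dropped (sum over which currently-grounded one goes next):
  1 to go: {9} 1
  2 to go: {8,9} 1
  3 to go: {7,8,9} 1
  4 to go: {3,7,8,9} 1  {5,7,8,9} 1  {6,7,8,9} 1
  5 to go: {3,5,7,8,9} 2  {3,6,7,8,9} 2  {4,5,7,8,9} 1  {5,6,7,8,9} 2
  6 to go: {1,3,6,7,8,9} 2  {2,4,5,7,8,9} 1  {3,4,5,7,8,9} 3  {3,5,6,7,8,9} 6  {4,5,6,7,8,9} 3
  7 to go: {0,1,3,6,7,8,9} 2  {1,3,5,6,7,8,9} 8  {2,3,4,5,7,8,9} 4  {2,4,5,6,7,8,9} 4  {3,4,5,6,7,8,9} 12
  8 to go: {0,1,3,5,6,7,8,9} 10  {1,3,4,5,6,7,8,9} 20  {2,3,4,5,6,7,8,9} 20
  if 0:u drops first: 40 orders
  if 2:t drops first: 30 orders
heap linearizations: 70

70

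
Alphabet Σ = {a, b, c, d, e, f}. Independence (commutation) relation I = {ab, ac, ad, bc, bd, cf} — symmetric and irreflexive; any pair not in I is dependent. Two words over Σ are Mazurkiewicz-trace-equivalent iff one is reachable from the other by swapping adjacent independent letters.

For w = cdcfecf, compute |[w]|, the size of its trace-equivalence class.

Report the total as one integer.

4

0(c) covers ∅
1(d) covers 0:c
2(c) covers 1:d
3(f) covers 1:d
4(e) covers 2:c, 3:f
5(c) covers 4:e
6(f) covers 4:e
floor of heap: 0:c
completions by unplaced set U, small U first (add the entries for U minus each lowest piece of U):
  |U|=1: {5}:1  {6}:1
  |U|=2: {5,6}:2
  |U|=3: {4,5,6}:2
  |U|=4: {2,4,5,6}:2  {3,4,5,6}:2
  |U|=5: {2,3,4,5,6}:4
  start at 0(c): 4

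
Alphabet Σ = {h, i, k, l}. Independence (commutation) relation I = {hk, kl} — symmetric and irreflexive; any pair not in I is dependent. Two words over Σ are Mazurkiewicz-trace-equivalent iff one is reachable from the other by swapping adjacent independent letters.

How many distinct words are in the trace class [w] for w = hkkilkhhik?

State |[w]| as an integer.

drop 0:h onto floor
drop 1:k onto floor
drop 2:k onto {1:k}
drop 3:i onto {0:h, 2:k}
drop 4:l onto {3:i}
drop 5:k onto {3:i}
drop 6:h onto {4:l}
drop 7:h onto {6:h}
drop 8:i onto {5:k, 7:h}
drop 9:k onto {8:i}
ground layer = {0:h, 1:k}
drop-orders for the pieces not yet dropped (sum over which currently-grounded one goes next):
  1 to go: {9} 1
  2 to go: {8,9} 1
  3 to go: {5,8,9} 1  {7,8,9} 1
  4 to go: {5,7,8,9} 2  {6,7,8,9} 1
  5 to go: {4,6,7,8,9} 1  {5,6,7,8,9} 3
  6 to go: {4,5,6,7,8,9} 4
  7 to go: {3,4,5,6,7,8,9} 4
  8 to go: {0,3,4,5,6,7,8,9} 4  {2,3,4,5,6,7,8,9} 4
  if 0:h drops first: 4 orders
  if 1:k drops first: 8 orders
heap linearizations: 12

12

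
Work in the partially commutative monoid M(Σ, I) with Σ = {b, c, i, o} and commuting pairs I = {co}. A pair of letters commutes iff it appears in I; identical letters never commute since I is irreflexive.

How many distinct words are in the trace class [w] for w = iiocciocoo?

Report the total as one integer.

#0=i has no predecessor
#1=i depends on [0:i]
#2=o depends on [1:i]
#3=c depends on [1:i]
#4=c depends on [3:c]
#5=i depends on [2:o, 4:c]
#6=o depends on [5:i]
#7=c depends on [5:i]
#8=o depends on [6:o]
#9=o depends on [8:o]
sources: [0:i]
N(rest) = Σ N(rest − s) over sources s of rest; N(one piece) = 1:
  size 1 → [7]=1  [9]=1
  size 2 → [7,9]=2  [8,9]=1
  size 3 → [6,8,9]=1  [7,8,9]=3
  size 4 → [6,7,8,9]=4
  size 5 → [5,6,7,8,9]=4
  size 6 → [2,5,6,7,8,9]=4  [4,5,6,7,8,9]=4
  size 7 → [2,4,5,6,7,8,9]=8  [3,4,5,6,7,8,9]=4
  size 8 → [2,3,4,5,6,7,8,9]=12
  first=0(i) contributes 12

12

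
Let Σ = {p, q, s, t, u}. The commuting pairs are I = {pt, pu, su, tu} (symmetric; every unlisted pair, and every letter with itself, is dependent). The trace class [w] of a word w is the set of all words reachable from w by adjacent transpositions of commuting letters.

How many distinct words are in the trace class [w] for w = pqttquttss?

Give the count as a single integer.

5

piece 0:p — minimal
piece 1:q rests on {0:p}
piece 2:t rests on {1:q}
piece 3:t rests on {2:t}
piece 4:q rests on {3:t}
piece 5:u rests on {4:q}
piece 6:t rests on {4:q}
piece 7:t rests on {6:t}
piece 8:s rests on {7:t}
piece 9:s rests on {8:s}
minimal pieces: {0:p}
ways to finish when only these pieces remain (= sum over removing one remaining piece with nothing left below it):
  1 left: {5}→1  {9}→1
  2 left: {5,9}→2  {8,9}→1
  3 left: {5,8,9}→3  {7,8,9}→1
  4 left: {5,7,8,9}→4  {6,7,8,9}→1
  5 left: {5,6,7,8,9}→5
  6 left: {4,5,6,7,8,9}→5
  7 left: {3,4,5,6,7,8,9}→5
  8 left: {2,3,4,5,6,7,8,9}→5
  placing 0:p first → 5 extensions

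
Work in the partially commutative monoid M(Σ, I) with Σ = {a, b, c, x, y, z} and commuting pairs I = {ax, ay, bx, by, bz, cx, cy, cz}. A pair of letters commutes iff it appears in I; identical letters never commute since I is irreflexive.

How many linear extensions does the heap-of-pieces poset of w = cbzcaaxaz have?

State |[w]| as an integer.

22

#0=c has no predecessor
#1=b depends on [0:c]
#2=z has no predecessor
#3=c depends on [1:b]
#4=a depends on [2:z, 3:c]
#5=a depends on [4:a]
#6=x depends on [2:z]
#7=a depends on [5:a]
#8=z depends on [6:x, 7:a]
sources: [0:c, 2:z]
N(rest) = Σ N(rest − s) over sources s of rest; N(one piece) = 1:
  size 1 → [8]=1
  size 2 → [6,8]=1  [7,8]=1
  size 3 → [5,7,8]=1  [6,7,8]=2
  size 4 → [4,5,7,8]=1  [5,6,7,8]=3
  size 5 → [3,4,5,7,8]=1  [4,5,6,7,8]=4
  size 6 → [1,3,4,5,7,8]=1  [2,4,5,6,7,8]=4  [3,4,5,6,7,8]=5
  size 7 → [0,1,3,4,5,7,8]=1  [1,3,4,5,6,7,8]=6  [2,3,4,5,6,7,8]=9
  first=0(c) contributes 15
  first=2(z) contributes 7
|[w]| = 22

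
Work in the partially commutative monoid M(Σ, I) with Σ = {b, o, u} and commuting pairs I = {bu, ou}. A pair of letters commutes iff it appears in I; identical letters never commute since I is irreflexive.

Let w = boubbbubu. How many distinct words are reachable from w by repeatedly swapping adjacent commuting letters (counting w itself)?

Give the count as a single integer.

drop 0:b onto floor
drop 1:o onto {0:b}
drop 2:u onto floor
drop 3:b onto {1:o}
drop 4:b onto {3:b}
drop 5:b onto {4:b}
drop 6:u onto {2:u}
drop 7:b onto {5:b}
drop 8:u onto {6:u}
ground layer = {0:b, 2:u}
drop-orders for the pieces not yet dropped (sum over which currently-grounded one goes next):
  1 to go: {7} 1  {8} 1
  2 to go: {5,7} 1  {6,8} 1  {7,8} 2
  3 to go: {2,6,8} 1  {4,5,7} 1  {5,7,8} 3  {6,7,8} 3
  4 to go: {2,6,7,8} 4  {3,4,5,7} 1  {4,5,7,8} 4  {5,6,7,8} 6
  5 to go: {1,3,4,5,7} 1  {2,5,6,7,8} 10  {3,4,5,7,8} 5  {4,5,6,7,8} 10
  6 to go: {0,1,3,4,5,7} 1  {1,3,4,5,7,8} 6  {2,4,5,6,7,8} 20  {3,4,5,6,7,8} 15
  7 to go: {0,1,3,4,5,7,8} 7  {1,3,4,5,6,7,8} 21  {2,3,4,5,6,7,8} 35
  if 0:b drops first: 56 orders
  if 2:u drops first: 28 orders
heap linearizations: 84

84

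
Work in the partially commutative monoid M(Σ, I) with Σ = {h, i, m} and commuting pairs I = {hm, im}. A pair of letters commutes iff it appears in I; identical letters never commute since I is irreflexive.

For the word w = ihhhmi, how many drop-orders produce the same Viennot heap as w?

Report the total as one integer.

6

piece 0:i — minimal
piece 1:h rests on {0:i}
piece 2:h rests on {1:h}
piece 3:h rests on {2:h}
piece 4:m — minimal
piece 5:i rests on {3:h}
minimal pieces: {0:i, 4:m}
ways to finish when only these pieces remain (= sum over removing one remaining piece with nothing left below it):
  1 left: {4}→1  {5}→1
  2 left: {3,5}→1  {4,5}→2
  3 left: {2,3,5}→1  {3,4,5}→3
  4 left: {1,2,3,5}→1  {2,3,4,5}→4
  placing 0:i first → 5 extensions
  placing 4:m first → 1 extensions
total linear extensions = 6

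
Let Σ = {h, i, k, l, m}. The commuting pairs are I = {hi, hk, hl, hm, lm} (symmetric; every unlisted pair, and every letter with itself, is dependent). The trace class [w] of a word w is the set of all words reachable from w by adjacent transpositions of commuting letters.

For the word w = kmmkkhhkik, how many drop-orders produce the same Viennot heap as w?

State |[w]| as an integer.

#0=k has no predecessor
#1=m depends on [0:k]
#2=m depends on [1:m]
#3=k depends on [2:m]
#4=k depends on [3:k]
#5=h has no predecessor
#6=h depends on [5:h]
#7=k depends on [4:k]
#8=i depends on [7:k]
#9=k depends on [8:i]
sources: [0:k, 5:h]
N(rest) = Σ N(rest − s) over sources s of rest; N(one piece) = 1:
  size 1 → [6]=1  [9]=1
  size 2 → [5,6]=1  [6,9]=2  [8,9]=1
  size 3 → [5,6,9]=3  [6,8,9]=3  [7,8,9]=1
  size 4 → [4,7,8,9]=1  [5,6,8,9]=6  [6,7,8,9]=4
  size 5 → [3,4,7,8,9]=1  [4,6,7,8,9]=5  [5,6,7,8,9]=10
  size 6 → [2,3,4,7,8,9]=1  [3,4,6,7,8,9]=6  [4,5,6,7,8,9]=15
  size 7 → [1,2,3,4,7,8,9]=1  [2,3,4,6,7,8,9]=7  [3,4,5,6,7,8,9]=21
  size 8 → [0,1,2,3,4,7,8,9]=1  [1,2,3,4,6,7,8,9]=8  [2,3,4,5,6,7,8,9]=28
  first=0(k) contributes 36
  first=5(h) contributes 9
|[w]| = 45

45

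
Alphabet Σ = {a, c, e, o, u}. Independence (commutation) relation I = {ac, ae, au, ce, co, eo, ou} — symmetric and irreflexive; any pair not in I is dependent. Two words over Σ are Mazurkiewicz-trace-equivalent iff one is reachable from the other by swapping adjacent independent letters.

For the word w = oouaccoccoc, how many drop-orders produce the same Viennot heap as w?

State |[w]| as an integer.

0(o) covers ∅
1(o) covers 0:o
2(u) covers ∅
3(a) covers 1:o
4(c) covers 2:u
5(c) covers 4:c
6(o) covers 3:a
7(c) covers 5:c
8(c) covers 7:c
9(o) covers 6:o
10(c) covers 8:c
floor of heap: 0:o, 2:u
completions by unplaced set U, small U first (add the entries for U minus each lowest piece of U):
  |U|=1: {9}:1  {10}:1
  |U|=2: {6,9}:1  {8,10}:1  {9,10}:2
  |U|=3: {3,6,9}:1  {6,9,10}:3  {7,8,10}:1  {8,9,10}:3
  |U|=4: {1,3,6,9}:1  {3,6,9,10}:4  {5,7,8,10}:1  {6,8,9,10}:6  {7,8,9,10}:4
  |U|=5: {0,1,3,6,9}:1  {1,3,6,9,10}:5  {3,6,8,9,10}:10  {4,5,7,8,10}:1  {5,7,8,9,10}:5  {6,7,8,9,10}:10
  |U|=6: {0,1,3,6,9,10}:6  {1,3,6,8,9,10}:15  {2,4,5,7,8,10}:1  {3,6,7,8,9,10}:20  {4,5,7,8,9,10}:6  {5,6,7,8,9,10}:15
  |U|=7: {0,1,3,6,8,9,10}:21  {1,3,6,7,8,9,10}:35  {2,4,5,7,8,9,10}:7  {3,5,6,7,8,9,10}:35  {4,5,6,7,8,9,10}:21
  |U|=8: {0,1,3,6,7,8,9,10}:56  {1,3,5,6,7,8,9,10}:70  {2,4,5,6,7,8,9,10}:28  {3,4,5,6,7,8,9,10}:56
  |U|=9: {0,1,3,5,6,7,8,9,10}:126  {1,3,4,5,6,7,8,9,10}:126  {2,3,4,5,6,7,8,9,10}:84
  start at 0(o): 210
  start at 2(u): 252
sum over floor = 462

462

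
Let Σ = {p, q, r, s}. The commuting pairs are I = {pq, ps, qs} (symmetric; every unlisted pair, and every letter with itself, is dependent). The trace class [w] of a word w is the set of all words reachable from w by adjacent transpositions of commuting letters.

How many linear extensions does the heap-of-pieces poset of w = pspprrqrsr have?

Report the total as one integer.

drop 0:p onto floor
drop 1:s onto floor
drop 2:p onto {0:p}
drop 3:p onto {2:p}
drop 4:r onto {1:s, 3:p}
drop 5:r onto {4:r}
drop 6:q onto {5:r}
drop 7:r onto {6:q}
drop 8:s onto {7:r}
drop 9:r onto {8:s}
ground layer = {0:p, 1:s}
drop-orders for the pieces not yet dropped (sum over which currently-grounded one goes next):
  1 to go: {9} 1
  2 to go: {8,9} 1
  3 to go: {7,8,9} 1
  4 to go: {6,7,8,9} 1
  5 to go: {5,6,7,8,9} 1
  6 to go: {4,5,6,7,8,9} 1
  7 to go: {1,4,5,6,7,8,9} 1  {3,4,5,6,7,8,9} 1
  8 to go: {1,3,4,5,6,7,8,9} 2  {2,3,4,5,6,7,8,9} 1
  if 0:p drops first: 3 orders
  if 1:s drops first: 1 orders
heap linearizations: 4

4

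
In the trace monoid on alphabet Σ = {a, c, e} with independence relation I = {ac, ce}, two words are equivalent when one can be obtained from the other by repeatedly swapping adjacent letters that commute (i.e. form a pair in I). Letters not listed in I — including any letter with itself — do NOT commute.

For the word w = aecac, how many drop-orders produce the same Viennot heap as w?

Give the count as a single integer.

10

drop 0:a onto floor
drop 1:e onto {0:a}
drop 2:c onto floor
drop 3:a onto {1:e}
drop 4:c onto {2:c}
ground layer = {0:a, 2:c}
drop-orders for the pieces not yet dropped (sum over which currently-grounded one goes next):
  1 to go: {3} 1  {4} 1
  2 to go: {1,3} 1  {2,4} 1  {3,4} 2
  3 to go: {0,1,3} 1  {1,3,4} 3  {2,3,4} 3
  if 0:a drops first: 6 orders
  if 2:c drops first: 4 orders
heap linearizations: 10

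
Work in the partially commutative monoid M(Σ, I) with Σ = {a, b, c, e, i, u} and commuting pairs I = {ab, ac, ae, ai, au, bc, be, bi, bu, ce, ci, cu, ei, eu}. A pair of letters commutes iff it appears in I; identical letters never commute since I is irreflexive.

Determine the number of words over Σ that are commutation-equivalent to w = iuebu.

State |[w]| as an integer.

piece 0:i — minimal
piece 1:u rests on {0:i}
piece 2:e — minimal
piece 3:b — minimal
piece 4:u rests on {1:u}
minimal pieces: {0:i, 2:e, 3:b}
ways to finish when only these pieces remain (= sum over removing one remaining piece with nothing left below it):
  1 left: {2}→1  {3}→1  {4}→1
  2 left: {1,4}→1  {2,3}→2  {2,4}→2  {3,4}→2
  3 left: {0,1,4}→1  {1,2,4}→3  {1,3,4}→3  {2,3,4}→6
  placing 0:i first → 12 extensions
  placing 2:e first → 4 extensions
  placing 3:b first → 4 extensions
total linear extensions = 20

20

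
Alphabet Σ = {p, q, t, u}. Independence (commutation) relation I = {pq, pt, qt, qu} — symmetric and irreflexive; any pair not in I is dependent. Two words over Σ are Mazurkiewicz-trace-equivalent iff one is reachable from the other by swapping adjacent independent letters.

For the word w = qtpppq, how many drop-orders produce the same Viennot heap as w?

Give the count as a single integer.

60

drop 0:q onto floor
drop 1:t onto floor
drop 2:p onto floor
drop 3:p onto {2:p}
drop 4:p onto {3:p}
drop 5:q onto {0:q}
ground layer = {0:q, 1:t, 2:p}
drop-orders for the pieces not yet dropped (sum over which currently-grounded one goes next):
  1 to go: {1} 1  {4} 1  {5} 1
  2 to go: {0,5} 1  {1,4} 2  {1,5} 2  {3,4} 1  {4,5} 2
  3 to go: {0,1,5} 3  {0,4,5} 3  {1,3,4} 3  {1,4,5} 6  {2,3,4} 1  {3,4,5} 3
  4 to go: {0,1,4,5} 12  {0,3,4,5} 6  {1,2,3,4} 4  {1,3,4,5} 12  {2,3,4,5} 4
  if 0:q drops first: 20 orders
  if 1:t drops first: 10 orders
  if 2:p drops first: 30 orders
heap linearizations: 60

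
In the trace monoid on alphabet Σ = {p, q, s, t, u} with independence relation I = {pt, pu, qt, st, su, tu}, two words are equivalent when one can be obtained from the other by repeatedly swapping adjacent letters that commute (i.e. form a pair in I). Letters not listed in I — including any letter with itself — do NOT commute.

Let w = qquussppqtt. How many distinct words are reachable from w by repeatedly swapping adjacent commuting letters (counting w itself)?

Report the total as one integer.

825

0(q) covers ∅
1(q) covers 0:q
2(u) covers 1:q
3(u) covers 2:u
4(s) covers 1:q
5(s) covers 4:s
6(p) covers 5:s
7(p) covers 6:p
8(q) covers 3:u, 7:p
9(t) covers ∅
10(t) covers 9:t
floor of heap: 0:q, 9:t
completions by unplaced set U, small U first (add the entries for U minus each lowest piece of U):
  |U|=1: {8}:1  {10}:1
  |U|=2: {3,8}:1  {7,8}:1  {8,10}:2  {9,10}:1
  |U|=3: {2,3,8}:1  {3,7,8}:2  {3,8,10}:3  {6,7,8}:1  {7,8,10}:3  {8,9,10}:3
  |U|=4: {2,3,7,8}:3  {2,3,8,10}:4  {3,6,7,8}:3  {3,7,8,10}:8  {3,8,9,10}:6  {5,6,7,8}:1  {6,7,8,10}:4  {7,8,9,10}:6
  |U|=5: {2,3,6,7,8}:6  {2,3,7,8,10}:15  {2,3,8,9,10}:10  {3,5,6,7,8}:4  {3,6,7,8,10}:15  {3,7,8,9,10}:20  {4,5,6,7,8}:1  {5,6,7,8,10}:5  {6,7,8,9,10}:10
  |U|=6: {2,3,5,6,7,8}:10  {2,3,6,7,8,10}:36  {2,3,7,8,9,10}:45  {3,4,5,6,7,8}:5  {3,5,6,7,8,10}:24  {3,6,7,8,9,10}:45  {4,5,6,7,8,10}:6  {5,6,7,8,9,10}:15
  |U|=7: {2,3,4,5,6,7,8}:15  {2,3,5,6,7,8,10}:70  {2,3,6,7,8,9,10}:126  {3,4,5,6,7,8,10}:35  {3,5,6,7,8,9,10}:84  {4,5,6,7,8,9,10}:21
  |U|=8: {1,2,3,4,5,6,7,8}:15  {2,3,4,5,6,7,8,10}:120  {2,3,5,6,7,8,9,10}:280  {3,4,5,6,7,8,9,10}:140
  |U|=9: {0,1,2,3,4,5,6,7,8}:15  {1,2,3,4,5,6,7,8,10}:135  {2,3,4,5,6,7,8,9,10}:540
  start at 0(q): 675
  start at 9(t): 150
sum over floor = 825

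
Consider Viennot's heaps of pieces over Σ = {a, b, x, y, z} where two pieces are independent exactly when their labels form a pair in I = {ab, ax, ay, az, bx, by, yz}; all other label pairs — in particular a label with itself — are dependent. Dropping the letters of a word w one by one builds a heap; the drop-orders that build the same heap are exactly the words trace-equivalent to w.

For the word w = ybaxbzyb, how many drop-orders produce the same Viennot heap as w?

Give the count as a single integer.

176

#0=y has no predecessor
#1=b has no predecessor
#2=a has no predecessor
#3=x depends on [0:y]
#4=b depends on [1:b]
#5=z depends on [3:x, 4:b]
#6=y depends on [3:x]
#7=b depends on [5:z]
sources: [0:y, 1:b, 2:a]
N(rest) = Σ N(rest − s) over sources s of rest; N(one piece) = 1:
  size 1 → [2]=1  [6]=1  [7]=1
  size 2 → [2,6]=2  [2,7]=2  [5,7]=1  [6,7]=2
  size 3 → [2,5,7]=3  [2,6,7]=6  [4,5,7]=1  [5,6,7]=3
  size 4 → [1,4,5,7]=1  [2,4,5,7]=4  [2,5,6,7]=12  [3,5,6,7]=3  [4,5,6,7]=4
  size 5 → [0,3,5,6,7]=3  [1,2,4,5,7]=5  [1,4,5,6,7]=5  [2,3,5,6,7]=15  [2,4,5,6,7]=20  [3,4,5,6,7]=7
  size 6 → [0,2,3,5,6,7]=18  [0,3,4,5,6,7]=10  [1,2,4,5,6,7]=30  [1,3,4,5,6,7]=12  [2,3,4,5,6,7]=42
  first=0(y) contributes 84
  first=1(b) contributes 70
  first=2(a) contributes 22
|[w]| = 176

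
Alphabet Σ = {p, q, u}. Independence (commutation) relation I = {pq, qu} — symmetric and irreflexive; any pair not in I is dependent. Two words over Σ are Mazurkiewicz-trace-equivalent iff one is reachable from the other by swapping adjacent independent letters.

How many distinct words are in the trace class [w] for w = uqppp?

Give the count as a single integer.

5

#0=u has no predecessor
#1=q has no predecessor
#2=p depends on [0:u]
#3=p depends on [2:p]
#4=p depends on [3:p]
sources: [0:u, 1:q]
N(rest) = Σ N(rest − s) over sources s of rest; N(one piece) = 1:
  size 1 → [1]=1  [4]=1
  size 2 → [1,4]=2  [3,4]=1
  size 3 → [1,3,4]=3  [2,3,4]=1
  first=0(u) contributes 4
  first=1(q) contributes 1
|[w]| = 5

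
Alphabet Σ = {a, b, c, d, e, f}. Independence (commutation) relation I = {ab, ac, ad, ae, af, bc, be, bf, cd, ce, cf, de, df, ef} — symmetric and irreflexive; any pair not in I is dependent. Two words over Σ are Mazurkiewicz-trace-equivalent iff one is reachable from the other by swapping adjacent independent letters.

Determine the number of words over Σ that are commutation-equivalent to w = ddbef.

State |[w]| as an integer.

20

0(d) covers ∅
1(d) covers 0:d
2(b) covers 1:d
3(e) covers ∅
4(f) covers ∅
floor of heap: 0:d, 3:e, 4:f
completions by unplaced set U, small U first (add the entries for U minus each lowest piece of U):
  |U|=1: {2}:1  {3}:1  {4}:1
  |U|=2: {1,2}:1  {2,3}:2  {2,4}:2  {3,4}:2
  |U|=3: {0,1,2}:1  {1,2,3}:3  {1,2,4}:3  {2,3,4}:6
  start at 0(d): 12
  start at 3(e): 4
  start at 4(f): 4
sum over floor = 20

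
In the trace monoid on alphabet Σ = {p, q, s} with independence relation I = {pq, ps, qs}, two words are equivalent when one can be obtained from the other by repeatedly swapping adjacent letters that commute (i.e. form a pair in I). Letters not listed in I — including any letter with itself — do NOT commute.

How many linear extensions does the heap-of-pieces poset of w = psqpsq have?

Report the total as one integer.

90

0(p) covers ∅
1(s) covers ∅
2(q) covers ∅
3(p) covers 0:p
4(s) covers 1:s
5(q) covers 2:q
floor of heap: 0:p, 1:s, 2:q
completions by unplaced set U, small U first (add the entries for U minus each lowest piece of U):
  |U|=1: {3}:1  {4}:1  {5}:1
  |U|=2: {0,3}:1  {1,4}:1  {2,5}:1  {3,4}:2  {3,5}:2  {4,5}:2
  |U|=3: {0,3,4}:3  {0,3,5}:3  {1,3,4}:3  {1,4,5}:3  {2,3,5}:3  {2,4,5}:3  {3,4,5}:6
  |U|=4: {0,1,3,4}:6  {0,2,3,5}:6  {0,3,4,5}:12  {1,2,4,5}:6  {1,3,4,5}:12  {2,3,4,5}:12
  start at 0(p): 30
  start at 1(s): 30
  start at 2(q): 30
sum over floor = 90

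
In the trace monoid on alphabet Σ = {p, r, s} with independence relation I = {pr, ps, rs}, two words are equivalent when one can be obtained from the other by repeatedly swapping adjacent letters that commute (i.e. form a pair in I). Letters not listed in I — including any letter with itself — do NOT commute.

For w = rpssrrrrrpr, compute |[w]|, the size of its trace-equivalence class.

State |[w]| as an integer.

1980

drop 0:r onto floor
drop 1:p onto floor
drop 2:s onto floor
drop 3:s onto {2:s}
drop 4:r onto {0:r}
drop 5:r onto {4:r}
drop 6:r onto {5:r}
drop 7:r onto {6:r}
drop 8:r onto {7:r}
drop 9:p onto {1:p}
drop 10:r onto {8:r}
ground layer = {0:r, 1:p, 2:s}
drop-orders for the pieces not yet dropped (sum over which currently-grounded one goes next):
  1 to go: {3} 1  {9} 1  {10} 1
  2 to go: {1,9} 1  {2,3} 1  {3,9} 2  {3,10} 2  {8,10} 1  {9,10} 2
  3 to go: {1,3,9} 3  {1,9,10} 3  {2,3,9} 3  {2,3,10} 3  {3,8,10} 3  {3,9,10} 6  {7,8,10} 1  {8,9,10} 3
  4 to go: {1,2,3,9} 6  {1,3,9,10} 12  {1,8,9,10} 6  {2,3,8,10} 6  {2,3,9,10} 12  {3,7,8,10} 4  {3,8,9,10} 12  {6,7,8,10} 1  {7,8,9,10} 4
  5 to go: {1,2,3,9,10} 30  {1,3,8,9,10} 30  {1,7,8,9,10} 10  {2,3,7,8,10} 10  {2,3,8,9,10} 30  {3,6,7,8,10} 5  {3,7,8,9,10} 20  {5,6,7,8,10} 1  {6,7,8,9,10} 5
  6 to go: {1,2,3,8,9,10} 90  {1,3,7,8,9,10} 60  {1,6,7,8,9,10} 15  {2,3,6,7,8,10} 15  {2,3,7,8,9,10} 60  {3,5,6,7,8,10} 6  {3,6,7,8,9,10} 30  {4,5,6,7,8,10} 1  {5,6,7,8,9,10} 6
  7 to go: {0,4,5,6,7,8,10} 1  {1,2,3,7,8,9,10} 210  {1,3,6,7,8,9,10} 105  {1,5,6,7,8,9,10} 21  {2,3,5,6,7,8,10} 21  {2,3,6,7,8,9,10} 105  {3,4,5,6,7,8,10} 7  {3,5,6,7,8,9,10} 42  {4,5,6,7,8,9,10} 7
  8 to go: {0,3,4,5,6,7,8,10} 8  {0,4,5,6,7,8,9,10} 8  {1,2,3,6,7,8,9,10} 420  {1,3,5,6,7,8,9,10} 168  {1,4,5,6,7,8,9,10} 28  {2,3,4,5,6,7,8,10} 28  {2,3,5,6,7,8,9,10} 168  {3,4,5,6,7,8,9,10} 56
  9 to go: {0,1,4,5,6,7,8,9,10} 36  {0,2,3,4,5,6,7,8,10} 36  {0,3,4,5,6,7,8,9,10} 72  {1,2,3,5,6,7,8,9,10} 756  {1,3,4,5,6,7,8,9,10} 252  {2,3,4,5,6,7,8,9,10} 252
  if 0:r drops first: 1260 orders
  if 1:p drops first: 360 orders
  if 2:s drops first: 360 orders
heap linearizations: 1980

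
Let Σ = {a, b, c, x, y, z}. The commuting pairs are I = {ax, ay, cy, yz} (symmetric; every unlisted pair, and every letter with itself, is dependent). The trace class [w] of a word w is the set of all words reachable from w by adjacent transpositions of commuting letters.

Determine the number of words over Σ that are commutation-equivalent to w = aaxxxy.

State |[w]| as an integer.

#0=a has no predecessor
#1=a depends on [0:a]
#2=x has no predecessor
#3=x depends on [2:x]
#4=x depends on [3:x]
#5=y depends on [4:x]
sources: [0:a, 2:x]
N(rest) = Σ N(rest − s) over sources s of rest; N(one piece) = 1:
  size 1 → [1]=1  [5]=1
  size 2 → [0,1]=1  [1,5]=2  [4,5]=1
  size 3 → [0,1,5]=3  [1,4,5]=3  [3,4,5]=1
  size 4 → [0,1,4,5]=6  [1,3,4,5]=4  [2,3,4,5]=1
  first=0(a) contributes 5
  first=2(x) contributes 10
|[w]| = 15

15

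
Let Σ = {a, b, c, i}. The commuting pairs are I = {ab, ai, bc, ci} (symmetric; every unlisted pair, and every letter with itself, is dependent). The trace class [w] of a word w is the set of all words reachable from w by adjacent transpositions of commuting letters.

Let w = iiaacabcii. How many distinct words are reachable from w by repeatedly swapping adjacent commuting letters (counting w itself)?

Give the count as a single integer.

252

0(i) covers ∅
1(i) covers 0:i
2(a) covers ∅
3(a) covers 2:a
4(c) covers 3:a
5(a) covers 4:c
6(b) covers 1:i
7(c) covers 5:a
8(i) covers 6:b
9(i) covers 8:i
floor of heap: 0:i, 2:a
completions by unplaced set U, small U first (add the entries for U minus each lowest piece of U):
  |U|=1: {7}:1  {9}:1
  |U|=2: {5,7}:1  {7,9}:2  {8,9}:1
  |U|=3: {4,5,7}:1  {5,7,9}:3  {6,8,9}:1  {7,8,9}:3
  |U|=4: {1,6,8,9}:1  {3,4,5,7}:1  {4,5,7,9}:4  {5,7,8,9}:6  {6,7,8,9}:4
  |U|=5: {0,1,6,8,9}:1  {1,6,7,8,9}:5  {2,3,4,5,7}:1  {3,4,5,7,9}:5  {4,5,7,8,9}:10  {5,6,7,8,9}:10
  |U|=6: {0,1,6,7,8,9}:6  {1,5,6,7,8,9}:15  {2,3,4,5,7,9}:6  {3,4,5,7,8,9}:15  {4,5,6,7,8,9}:20
  |U|=7: {0,1,5,6,7,8,9}:21  {1,4,5,6,7,8,9}:35  {2,3,4,5,7,8,9}:21  {3,4,5,6,7,8,9}:35
  |U|=8: {0,1,4,5,6,7,8,9}:56  {1,3,4,5,6,7,8,9}:70  {2,3,4,5,6,7,8,9}:56
  start at 0(i): 126
  start at 2(a): 126
sum over floor = 252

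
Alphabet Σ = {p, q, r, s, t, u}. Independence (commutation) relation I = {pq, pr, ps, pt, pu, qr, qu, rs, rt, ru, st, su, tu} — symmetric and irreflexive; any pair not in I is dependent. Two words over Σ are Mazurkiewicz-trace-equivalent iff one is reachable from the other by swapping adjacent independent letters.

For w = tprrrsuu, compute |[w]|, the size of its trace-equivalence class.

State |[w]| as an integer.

piece 0:t — minimal
piece 1:p — minimal
piece 2:r — minimal
piece 3:r rests on {2:r}
piece 4:r rests on {3:r}
piece 5:s — minimal
piece 6:u — minimal
piece 7:u rests on {6:u}
minimal pieces: {0:t, 1:p, 2:r, 5:s, 6:u}
ways to finish when only these pieces remain (= sum over removing one remaining piece with nothing left below it):
  1 left: {0}→1  {1}→1  {4}→1  {5}→1  {7}→1
  2 left: {0,1}→2  {0,4}→2  {0,5}→2  {0,7}→2  {1,4}→2  {1,5}→2  {1,7}→2  {3,4}→1  {4,5}→2  {4,7}→2  {5,7}→2  {6,7}→1
  3 left: {0,1,4}→6  {0,1,5}→6  {0,1,7}→6  {0,3,4}→3  {0,4,5}→6  {0,4,7}→6  {0,5,7}→6  {0,6,7}→3  {1,3,4}→3  {1,4,5}→6  {1,4,7}→6  {1,5,7}→6  {1,6,7}→3  {2,3,4}→1  {3,4,5}→3  {3,4,7}→3  {4,5,7}→6  {4,6,7}→3  {5,6,7}→3
  4 left: {0,1,3,4}→12  {0,1,4,5}→24  {0,1,4,7}→24  {0,1,5,7}→24  {0,1,6,7}→12  {0,2,3,4}→4  {0,3,4,5}→12  {0,3,4,7}→12  {0,4,5,7}→24  {0,4,6,7}→12  {0,5,6,7}→12  {1,2,3,4}→4  {1,3,4,5}→12  {1,3,4,7}→12  {1,4,5,7}→24  {1,4,6,7}→12  {1,5,6,7}→12  {2,3,4,5}→4  {2,3,4,7}→4  {3,4,5,7}→12  {3,4,6,7}→6  {4,5,6,7}→12
  5 left: {0,1,2,3,4}→20  {0,1,3,4,5}→60  {0,1,3,4,7}→60  {0,1,4,5,7}→120  {0,1,4,6,7}→60  {0,1,5,6,7}→60  {0,2,3,4,5}→20  {0,2,3,4,7}→20  {0,3,4,5,7}→60  {0,3,4,6,7}→30  {0,4,5,6,7}→60  {1,2,3,4,5}→20  {1,2,3,4,7}→20  {1,3,4,5,7}→60  {1,3,4,6,7}→30  {1,4,5,6,7}→60  {2,3,4,5,7}→20  {2,3,4,6,7}→10  {3,4,5,6,7}→30
  6 left: {0,1,2,3,4,5}→120  {0,1,2,3,4,7}→120  {0,1,3,4,5,7}→360  {0,1,3,4,6,7}→180  {0,1,4,5,6,7}→360  {0,2,3,4,5,7}→120  {0,2,3,4,6,7}→60  {0,3,4,5,6,7}→180  {1,2,3,4,5,7}→120  {1,2,3,4,6,7}→60  {1,3,4,5,6,7}→180  {2,3,4,5,6,7}→60
  placing 0:t first → 420 extensions
  placing 1:p first → 420 extensions
  placing 2:r first → 1260 extensions
  placing 5:s first → 420 extensions
  placing 6:u first → 840 extensions
total linear extensions = 3360

3360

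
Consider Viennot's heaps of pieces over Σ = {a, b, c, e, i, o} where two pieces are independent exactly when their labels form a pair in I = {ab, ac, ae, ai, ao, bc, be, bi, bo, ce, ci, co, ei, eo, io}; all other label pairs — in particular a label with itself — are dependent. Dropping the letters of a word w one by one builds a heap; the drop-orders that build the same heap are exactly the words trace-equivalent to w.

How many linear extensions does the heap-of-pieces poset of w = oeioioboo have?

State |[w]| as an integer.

1512

drop 0:o onto floor
drop 1:e onto floor
drop 2:i onto floor
drop 3:o onto {0:o}
drop 4:i onto {2:i}
drop 5:o onto {3:o}
drop 6:b onto floor
drop 7:o onto {5:o}
drop 8:o onto {7:o}
ground layer = {0:o, 1:e, 2:i, 6:b}
drop-orders for the pieces not yet dropped (sum over which currently-grounded one goes next):
  1 to go: {1} 1  {4} 1  {6} 1  {8} 1
  2 to go: {1,4} 2  {1,6} 2  {1,8} 2  {2,4} 1  {4,6} 2  {4,8} 2  {6,8} 2  {7,8} 1
  3 to go: {1,2,4} 3  {1,4,6} 6  {1,4,8} 6  {1,6,8} 6  {1,7,8} 3  {2,4,6} 3  {2,4,8} 3  {4,6,8} 6  {4,7,8} 3  {5,7,8} 1  {6,7,8} 3
  4 to go: {1,2,4,6} 12  {1,2,4,8} 12  {1,4,6,8} 24  {1,4,7,8} 12  {1,5,7,8} 4  {1,6,7,8} 12  {2,4,6,8} 12  {2,4,7,8} 6  {3,5,7,8} 1  {4,5,7,8} 4  {4,6,7,8} 12  {5,6,7,8} 4
  5 to go: {0,3,5,7,8} 1  {1,2,4,6,8} 60  {1,2,4,7,8} 30  {1,3,5,7,8} 5  {1,4,5,7,8} 20  {1,4,6,7,8} 60  {1,5,6,7,8} 20  {2,4,5,7,8} 10  {2,4,6,7,8} 30  {3,4,5,7,8} 5  {3,5,6,7,8} 5  {4,5,6,7,8} 20
  6 to go: {0,1,3,5,7,8} 6  {0,3,4,5,7,8} 6  {0,3,5,6,7,8} 6  {1,2,4,5,7,8} 60  {1,2,4,6,7,8} 180  {1,3,4,5,7,8} 30  {1,3,5,6,7,8} 30  {1,4,5,6,7,8} 120  {2,3,4,5,7,8} 15  {2,4,5,6,7,8} 60  {3,4,5,6,7,8} 30
  7 to go: {0,1,3,4,5,7,8} 42  {0,1,3,5,6,7,8} 42  {0,2,3,4,5,7,8} 21  {0,3,4,5,6,7,8} 42  {1,2,3,4,5,7,8} 105  {1,2,4,5,6,7,8} 420  {1,3,4,5,6,7,8} 210  {2,3,4,5,6,7,8} 105
  if 0:o drops first: 840 orders
  if 1:e drops first: 168 orders
  if 2:i drops first: 336 orders
  if 6:b drops first: 168 orders
heap linearizations: 1512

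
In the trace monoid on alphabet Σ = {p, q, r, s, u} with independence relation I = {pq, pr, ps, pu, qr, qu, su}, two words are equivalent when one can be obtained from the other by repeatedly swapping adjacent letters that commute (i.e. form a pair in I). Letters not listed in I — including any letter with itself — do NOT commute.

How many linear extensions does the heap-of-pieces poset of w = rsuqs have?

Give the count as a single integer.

4

drop 0:r onto floor
drop 1:s onto {0:r}
drop 2:u onto {0:r}
drop 3:q onto {1:s}
drop 4:s onto {3:q}
ground layer = {0:r}
drop-orders for the pieces not yet dropped (sum over which currently-grounded one goes next):
  1 to go: {2} 1  {4} 1
  2 to go: {2,4} 2  {3,4} 1
  3 to go: {1,3,4} 1  {2,3,4} 3
  if 0:r drops first: 4 orders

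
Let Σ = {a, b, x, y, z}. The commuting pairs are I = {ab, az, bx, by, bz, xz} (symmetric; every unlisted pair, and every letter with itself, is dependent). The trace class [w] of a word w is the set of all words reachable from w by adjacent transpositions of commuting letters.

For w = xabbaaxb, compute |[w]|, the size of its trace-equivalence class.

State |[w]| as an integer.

56

#0=x has no predecessor
#1=a depends on [0:x]
#2=b has no predecessor
#3=b depends on [2:b]
#4=a depends on [1:a]
#5=a depends on [4:a]
#6=x depends on [5:a]
#7=b depends on [3:b]
sources: [0:x, 2:b]
N(rest) = Σ N(rest − s) over sources s of rest; N(one piece) = 1:
  size 1 → [6]=1  [7]=1
  size 2 → [3,7]=1  [5,6]=1  [6,7]=2
  size 3 → [2,3,7]=1  [3,6,7]=3  [4,5,6]=1  [5,6,7]=3
  size 4 → [1,4,5,6]=1  [2,3,6,7]=4  [3,5,6,7]=6  [4,5,6,7]=4
  size 5 → [0,1,4,5,6]=1  [1,4,5,6,7]=5  [2,3,5,6,7]=10  [3,4,5,6,7]=10
  size 6 → [0,1,4,5,6,7]=6  [1,3,4,5,6,7]=15  [2,3,4,5,6,7]=20
  first=0(x) contributes 35
  first=2(b) contributes 21
|[w]| = 56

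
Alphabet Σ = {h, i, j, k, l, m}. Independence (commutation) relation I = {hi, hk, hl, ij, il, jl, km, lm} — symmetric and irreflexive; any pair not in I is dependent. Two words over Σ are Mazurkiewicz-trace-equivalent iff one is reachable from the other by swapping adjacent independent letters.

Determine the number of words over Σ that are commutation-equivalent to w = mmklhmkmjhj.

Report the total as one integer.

piece 0:m — minimal
piece 1:m rests on {0:m}
piece 2:k — minimal
piece 3:l rests on {2:k}
piece 4:h rests on {1:m}
piece 5:m rests on {4:h}
piece 6:k rests on {3:l}
piece 7:m rests on {5:m}
piece 8:j rests on {6:k, 7:m}
piece 9:h rests on {8:j}
piece 10:j rests on {9:h}
minimal pieces: {0:m, 2:k}
ways to finish when only these pieces remain (= sum over removing one remaining piece with nothing left below it):
  1 left: {10}→1
  2 left: {9,10}→1
  3 left: {8,9,10}→1
  4 left: {6,8,9,10}→1  {7,8,9,10}→1
  5 left: {3,6,8,9,10}→1  {5,7,8,9,10}→1  {6,7,8,9,10}→2
  6 left: {2,3,6,8,9,10}→1  {3,6,7,8,9,10}→3  {4,5,7,8,9,10}→1  {5,6,7,8,9,10}→3
  7 left: {1,4,5,7,8,9,10}→1  {2,3,6,7,8,9,10}→4  {3,5,6,7,8,9,10}→6  {4,5,6,7,8,9,10}→4
  8 left: {0,1,4,5,7,8,9,10}→1  {1,4,5,6,7,8,9,10}→5  {2,3,5,6,7,8,9,10}→10  {3,4,5,6,7,8,9,10}→10
  9 left: {0,1,4,5,6,7,8,9,10}→6  {1,3,4,5,6,7,8,9,10}→15  {2,3,4,5,6,7,8,9,10}→20
  placing 0:m first → 35 extensions
  placing 2:k first → 21 extensions
total linear extensions = 56

56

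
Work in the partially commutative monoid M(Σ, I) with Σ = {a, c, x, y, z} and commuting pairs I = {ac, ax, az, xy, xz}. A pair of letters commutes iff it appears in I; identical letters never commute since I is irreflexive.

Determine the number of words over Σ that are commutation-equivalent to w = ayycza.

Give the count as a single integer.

3

0(a) covers ∅
1(y) covers 0:a
2(y) covers 1:y
3(c) covers 2:y
4(z) covers 3:c
5(a) covers 2:y
floor of heap: 0:a
completions by unplaced set U, small U first (add the entries for U minus each lowest piece of U):
  |U|=1: {4}:1  {5}:1
  |U|=2: {3,4}:1  {4,5}:2
  |U|=3: {3,4,5}:3
  |U|=4: {2,3,4,5}:3
  start at 0(a): 3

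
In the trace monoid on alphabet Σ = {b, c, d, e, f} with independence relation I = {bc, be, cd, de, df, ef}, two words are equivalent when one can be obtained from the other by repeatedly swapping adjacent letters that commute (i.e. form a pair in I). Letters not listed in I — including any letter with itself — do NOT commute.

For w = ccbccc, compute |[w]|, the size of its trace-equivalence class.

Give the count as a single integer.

6

piece 0:c — minimal
piece 1:c rests on {0:c}
piece 2:b — minimal
piece 3:c rests on {1:c}
piece 4:c rests on {3:c}
piece 5:c rests on {4:c}
minimal pieces: {0:c, 2:b}
ways to finish when only these pieces remain (= sum over removing one remaining piece with nothing left below it):
  1 left: {2}→1  {5}→1
  2 left: {2,5}→2  {4,5}→1
  3 left: {2,4,5}→3  {3,4,5}→1
  4 left: {1,3,4,5}→1  {2,3,4,5}→4
  placing 0:c first → 5 extensions
  placing 2:b first → 1 extensions
total linear extensions = 6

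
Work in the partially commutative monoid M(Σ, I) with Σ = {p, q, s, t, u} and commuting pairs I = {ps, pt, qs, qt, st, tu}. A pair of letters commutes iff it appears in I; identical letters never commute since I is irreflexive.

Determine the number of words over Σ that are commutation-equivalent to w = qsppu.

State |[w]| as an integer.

0(q) covers ∅
1(s) covers ∅
2(p) covers 0:q
3(p) covers 2:p
4(u) covers 1:s, 3:p
floor of heap: 0:q, 1:s
completions by unplaced set U, small U first (add the entries for U minus each lowest piece of U):
  |U|=1: {4}:1
  |U|=2: {1,4}:1  {3,4}:1
  |U|=3: {1,3,4}:2  {2,3,4}:1
  start at 0(q): 3
  start at 1(s): 1
sum over floor = 4

4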